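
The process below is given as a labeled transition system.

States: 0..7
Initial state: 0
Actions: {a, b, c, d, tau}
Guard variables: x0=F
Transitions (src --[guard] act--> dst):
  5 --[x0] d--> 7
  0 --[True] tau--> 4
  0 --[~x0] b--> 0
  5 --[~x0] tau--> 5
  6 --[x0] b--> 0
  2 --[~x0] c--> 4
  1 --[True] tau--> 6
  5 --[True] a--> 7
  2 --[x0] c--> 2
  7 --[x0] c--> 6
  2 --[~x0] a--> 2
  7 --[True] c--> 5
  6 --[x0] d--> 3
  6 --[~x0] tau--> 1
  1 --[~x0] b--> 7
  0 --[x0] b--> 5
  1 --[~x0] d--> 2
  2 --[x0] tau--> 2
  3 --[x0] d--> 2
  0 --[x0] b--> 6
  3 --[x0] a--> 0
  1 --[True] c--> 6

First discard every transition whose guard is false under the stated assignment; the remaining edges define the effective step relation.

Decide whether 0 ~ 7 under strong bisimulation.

Answer: NOT BISIMILAR

Analysis:
Bisimulation quotient by refinement:
  P[0] = {{0,1,2,3,4,5,6,7}}
  P[1] = {{0},{1},{2},{3,4},{5},{6},{7}}
Fixed point at round 2; 7 class(es).
0∈{0}, 7∈{7}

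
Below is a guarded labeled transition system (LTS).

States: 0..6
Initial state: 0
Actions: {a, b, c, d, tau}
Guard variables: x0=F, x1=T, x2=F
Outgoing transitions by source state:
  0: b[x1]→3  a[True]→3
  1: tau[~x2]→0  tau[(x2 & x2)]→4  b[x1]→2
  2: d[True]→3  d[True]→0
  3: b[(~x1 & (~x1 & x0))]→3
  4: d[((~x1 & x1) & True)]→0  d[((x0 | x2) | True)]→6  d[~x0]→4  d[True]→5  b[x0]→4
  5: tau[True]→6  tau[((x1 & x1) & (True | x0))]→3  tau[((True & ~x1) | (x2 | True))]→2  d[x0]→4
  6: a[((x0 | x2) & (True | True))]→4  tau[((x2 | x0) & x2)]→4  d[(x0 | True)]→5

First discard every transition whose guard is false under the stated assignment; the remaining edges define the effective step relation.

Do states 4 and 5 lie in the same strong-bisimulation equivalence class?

Bisimulation quotient by refinement:
  P[0] = {{0,1,2,3,4,5,6}}
  P[1] = {{0},{1},{2,4,6},{3},{5}}
  P[2] = {{0},{1},{2},{3},{4},{5},{6}}
7 equivalence class(es) (converged in 3)
4∈{4}, 5∈{5}

Answer: NOT BISIMILAR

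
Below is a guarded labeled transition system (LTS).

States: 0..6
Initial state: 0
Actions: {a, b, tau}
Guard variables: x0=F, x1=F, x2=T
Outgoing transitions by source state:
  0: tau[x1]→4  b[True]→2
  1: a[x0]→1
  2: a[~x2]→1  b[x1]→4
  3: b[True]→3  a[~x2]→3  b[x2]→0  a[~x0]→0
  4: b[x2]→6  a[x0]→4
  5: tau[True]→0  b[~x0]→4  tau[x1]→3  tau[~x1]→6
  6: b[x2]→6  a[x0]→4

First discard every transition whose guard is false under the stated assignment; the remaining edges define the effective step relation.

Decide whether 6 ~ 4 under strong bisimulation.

Answer: BISIMILAR

Working:
Compute ~ classes (split until stable):
  π0 = {{0,1,2,3,4,5,6}}
  π1 = {{0,4,6},{1,2},{3},{5}}
  π2 = {{0},{1,2},{3},{4,6},{5}}
5 equivalence class(es) (converged in 3)
6∈{4,6}, 4∈{4,6}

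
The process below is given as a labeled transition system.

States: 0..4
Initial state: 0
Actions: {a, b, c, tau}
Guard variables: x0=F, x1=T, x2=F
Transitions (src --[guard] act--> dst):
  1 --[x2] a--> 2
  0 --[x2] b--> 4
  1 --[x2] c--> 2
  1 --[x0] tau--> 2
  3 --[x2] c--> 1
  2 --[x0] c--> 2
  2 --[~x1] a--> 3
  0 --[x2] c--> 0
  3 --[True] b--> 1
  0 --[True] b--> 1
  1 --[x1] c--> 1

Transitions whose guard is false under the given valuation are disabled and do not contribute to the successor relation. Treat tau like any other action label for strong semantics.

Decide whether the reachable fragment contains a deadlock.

Answer: DEADLOCK-FREE

Working:
Reachable = {0,1}
  0: b→1  [1 out]
  1: c→1  [1 out]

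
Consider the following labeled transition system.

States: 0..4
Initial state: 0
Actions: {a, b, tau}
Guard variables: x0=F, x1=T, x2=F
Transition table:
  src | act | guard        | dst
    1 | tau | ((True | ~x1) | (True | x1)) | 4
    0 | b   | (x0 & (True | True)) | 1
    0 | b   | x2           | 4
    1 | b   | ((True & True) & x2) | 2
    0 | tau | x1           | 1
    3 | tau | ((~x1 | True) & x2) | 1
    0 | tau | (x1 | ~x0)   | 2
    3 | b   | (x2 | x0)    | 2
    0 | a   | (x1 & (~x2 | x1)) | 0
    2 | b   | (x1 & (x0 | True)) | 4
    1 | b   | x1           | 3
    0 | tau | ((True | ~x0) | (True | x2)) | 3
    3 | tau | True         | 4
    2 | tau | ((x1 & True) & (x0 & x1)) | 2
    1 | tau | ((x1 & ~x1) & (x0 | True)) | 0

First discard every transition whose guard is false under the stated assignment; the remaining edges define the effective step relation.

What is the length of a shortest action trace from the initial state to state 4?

BFS to 4:
  depth 0: {0}
  depth 1: {1,2,3}
  depth 2: {4}
4 enters at depth 2; path tau·tau

Answer: 2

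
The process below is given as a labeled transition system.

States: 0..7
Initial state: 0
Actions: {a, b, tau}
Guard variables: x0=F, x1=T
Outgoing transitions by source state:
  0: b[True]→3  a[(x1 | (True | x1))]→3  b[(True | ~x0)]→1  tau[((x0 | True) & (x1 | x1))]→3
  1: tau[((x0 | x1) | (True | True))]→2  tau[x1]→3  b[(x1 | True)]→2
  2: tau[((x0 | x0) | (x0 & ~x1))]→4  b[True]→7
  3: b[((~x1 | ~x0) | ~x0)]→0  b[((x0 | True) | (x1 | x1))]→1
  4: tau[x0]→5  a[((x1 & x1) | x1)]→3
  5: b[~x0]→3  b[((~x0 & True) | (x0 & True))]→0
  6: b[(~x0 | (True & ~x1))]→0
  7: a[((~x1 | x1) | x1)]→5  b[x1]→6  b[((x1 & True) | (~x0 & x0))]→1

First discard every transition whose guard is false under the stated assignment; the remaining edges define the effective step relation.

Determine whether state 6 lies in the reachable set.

Answer: REACHABLE

Analysis:
Guard filter leaves 17 enabled edge(s).
Layer 0: {0}
Layer 1: {1,3}  now seen {0,1,3}
Layer 2: {2}  now seen {0,1,2,3}
Layer 3: {7}  now seen {0,1,2,3,7}
Layer 4: {5,6}  now seen {0,1,2,3,5,6,7}
Reach set: {0,1,2,3,5,6,7}
Path to 6: b·tau·b·b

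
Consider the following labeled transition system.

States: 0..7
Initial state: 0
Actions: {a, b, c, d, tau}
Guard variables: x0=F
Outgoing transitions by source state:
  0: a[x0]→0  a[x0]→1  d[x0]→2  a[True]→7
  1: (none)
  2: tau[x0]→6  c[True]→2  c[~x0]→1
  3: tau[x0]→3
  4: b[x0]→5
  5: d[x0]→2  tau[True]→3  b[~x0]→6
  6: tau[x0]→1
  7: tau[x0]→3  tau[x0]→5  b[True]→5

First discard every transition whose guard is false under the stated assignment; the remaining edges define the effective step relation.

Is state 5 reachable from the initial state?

After dropping false guards: 6 live edges.
depth 0: {0}
depth 1: {7}  total {0,7}
depth 2: {5}  total {0,5,7}
depth 3: {3,6}  total {0,3,5,6,7}
Reachable = {0,3,5,6,7}
trace reaching 5: a·b

Answer: REACHABLE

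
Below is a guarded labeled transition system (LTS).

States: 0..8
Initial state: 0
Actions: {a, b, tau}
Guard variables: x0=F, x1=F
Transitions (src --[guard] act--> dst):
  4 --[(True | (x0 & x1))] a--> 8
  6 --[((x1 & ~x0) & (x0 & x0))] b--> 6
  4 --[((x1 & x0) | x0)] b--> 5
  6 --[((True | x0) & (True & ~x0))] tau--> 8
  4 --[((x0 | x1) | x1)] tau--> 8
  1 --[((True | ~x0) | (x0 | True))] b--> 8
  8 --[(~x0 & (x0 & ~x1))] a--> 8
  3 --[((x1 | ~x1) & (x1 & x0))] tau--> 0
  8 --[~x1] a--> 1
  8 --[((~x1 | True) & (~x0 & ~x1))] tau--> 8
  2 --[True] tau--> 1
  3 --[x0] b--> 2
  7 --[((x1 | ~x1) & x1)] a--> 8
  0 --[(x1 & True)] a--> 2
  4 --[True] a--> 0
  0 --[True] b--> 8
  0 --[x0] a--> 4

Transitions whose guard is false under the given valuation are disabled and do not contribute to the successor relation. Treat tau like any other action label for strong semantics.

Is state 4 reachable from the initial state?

Answer: UNREACHABLE

Trace:
After dropping false guards: 8 live edges.
depth 0: {0}
depth 1: {8}  now seen {0,8}
depth 2: {1}  now seen {0,1,8}
Reach set: {0,1,8}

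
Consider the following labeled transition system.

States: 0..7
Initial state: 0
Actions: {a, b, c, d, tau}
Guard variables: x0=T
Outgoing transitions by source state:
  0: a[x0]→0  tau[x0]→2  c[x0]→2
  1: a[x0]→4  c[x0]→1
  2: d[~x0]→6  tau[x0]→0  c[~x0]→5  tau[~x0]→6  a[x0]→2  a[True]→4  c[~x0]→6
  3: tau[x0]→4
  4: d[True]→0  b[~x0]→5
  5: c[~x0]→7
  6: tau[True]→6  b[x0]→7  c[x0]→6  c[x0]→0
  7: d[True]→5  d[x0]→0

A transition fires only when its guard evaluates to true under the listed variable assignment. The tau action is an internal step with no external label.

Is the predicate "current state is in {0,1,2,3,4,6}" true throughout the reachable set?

Safe = {0,1,2,3,4,6}
R = {0,2,4}
  0: ok
  2: ok
  4: ok

Answer: INVARIANT HOLDS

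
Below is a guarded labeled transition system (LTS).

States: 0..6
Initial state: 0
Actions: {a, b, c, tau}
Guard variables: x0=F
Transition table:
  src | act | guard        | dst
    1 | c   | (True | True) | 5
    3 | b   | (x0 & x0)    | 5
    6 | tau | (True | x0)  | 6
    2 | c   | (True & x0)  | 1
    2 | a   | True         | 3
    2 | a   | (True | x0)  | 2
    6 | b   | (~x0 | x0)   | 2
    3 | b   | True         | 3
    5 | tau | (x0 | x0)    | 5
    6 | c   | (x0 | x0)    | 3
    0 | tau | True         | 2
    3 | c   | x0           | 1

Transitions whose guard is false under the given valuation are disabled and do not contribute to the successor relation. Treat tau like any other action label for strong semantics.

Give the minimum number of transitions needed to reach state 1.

Answer: UNREACHABLE

Trace:
Breadth-first toward 1:
  L0 = {0}
  L1 = {2}
  L2 = {3}
1 never appears.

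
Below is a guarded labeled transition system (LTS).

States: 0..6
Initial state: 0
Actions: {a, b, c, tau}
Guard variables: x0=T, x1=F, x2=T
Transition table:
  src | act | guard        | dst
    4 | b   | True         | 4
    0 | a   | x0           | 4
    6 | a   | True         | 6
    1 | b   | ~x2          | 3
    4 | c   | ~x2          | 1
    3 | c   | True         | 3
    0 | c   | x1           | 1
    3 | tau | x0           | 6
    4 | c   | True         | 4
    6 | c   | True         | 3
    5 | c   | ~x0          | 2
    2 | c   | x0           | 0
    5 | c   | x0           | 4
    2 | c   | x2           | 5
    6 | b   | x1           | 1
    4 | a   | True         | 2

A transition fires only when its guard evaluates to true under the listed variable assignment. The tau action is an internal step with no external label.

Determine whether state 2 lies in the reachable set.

After dropping false guards: 11 live edges.
depth 0: {0}
depth 1: {4}  now seen {0,4}
depth 2: {2}  now seen {0,2,4}
depth 3: {5}  now seen {0,2,4,5}
R = {0,2,4,5}
Path to 2: a·a

Answer: REACHABLE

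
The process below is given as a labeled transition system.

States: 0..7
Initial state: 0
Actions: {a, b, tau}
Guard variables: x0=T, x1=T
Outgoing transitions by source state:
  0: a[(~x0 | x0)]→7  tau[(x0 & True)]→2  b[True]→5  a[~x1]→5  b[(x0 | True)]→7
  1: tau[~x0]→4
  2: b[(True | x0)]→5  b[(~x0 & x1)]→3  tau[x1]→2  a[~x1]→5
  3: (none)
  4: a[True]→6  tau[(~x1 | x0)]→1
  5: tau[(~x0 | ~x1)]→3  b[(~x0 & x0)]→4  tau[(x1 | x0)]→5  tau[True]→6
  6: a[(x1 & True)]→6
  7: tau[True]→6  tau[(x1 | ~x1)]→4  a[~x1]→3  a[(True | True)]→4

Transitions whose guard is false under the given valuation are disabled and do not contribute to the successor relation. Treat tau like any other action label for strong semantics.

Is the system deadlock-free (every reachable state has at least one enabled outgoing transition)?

Answer: DEADLOCK at state 1

Trace:
R = {0,1,2,4,5,6,7}
  0: a→7  b→5  b→7  tau→2  [4 out]
  1: ∅  [STUCK]
  2: b→5  tau→2  [2 out]
  4: a→6  tau→1  [2 out]
  5: tau→5  tau→6  [2 out]
  6: a→6  [1 out]
  7: a→4  tau→4  tau→6  [3 out]
trace reaching 1: a·tau·tau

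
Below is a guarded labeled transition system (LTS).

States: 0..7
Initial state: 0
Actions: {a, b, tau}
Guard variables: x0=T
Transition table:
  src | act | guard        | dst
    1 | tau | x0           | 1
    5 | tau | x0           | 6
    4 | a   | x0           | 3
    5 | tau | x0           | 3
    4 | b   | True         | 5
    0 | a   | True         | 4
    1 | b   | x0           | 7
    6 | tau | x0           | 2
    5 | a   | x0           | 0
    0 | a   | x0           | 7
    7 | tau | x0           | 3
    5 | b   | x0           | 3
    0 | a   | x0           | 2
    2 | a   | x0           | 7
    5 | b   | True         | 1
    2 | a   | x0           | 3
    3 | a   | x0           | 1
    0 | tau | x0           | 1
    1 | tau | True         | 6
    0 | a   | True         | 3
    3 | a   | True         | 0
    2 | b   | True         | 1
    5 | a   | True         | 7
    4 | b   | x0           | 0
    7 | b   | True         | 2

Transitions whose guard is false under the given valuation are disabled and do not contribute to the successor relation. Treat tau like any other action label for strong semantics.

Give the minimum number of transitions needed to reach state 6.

BFS to 6:
  L0 = {0}
  L1 = {1,2,3,4,7}
  L2 = {5,6}
depth(6)=2, e.g. tau·tau

Answer: 2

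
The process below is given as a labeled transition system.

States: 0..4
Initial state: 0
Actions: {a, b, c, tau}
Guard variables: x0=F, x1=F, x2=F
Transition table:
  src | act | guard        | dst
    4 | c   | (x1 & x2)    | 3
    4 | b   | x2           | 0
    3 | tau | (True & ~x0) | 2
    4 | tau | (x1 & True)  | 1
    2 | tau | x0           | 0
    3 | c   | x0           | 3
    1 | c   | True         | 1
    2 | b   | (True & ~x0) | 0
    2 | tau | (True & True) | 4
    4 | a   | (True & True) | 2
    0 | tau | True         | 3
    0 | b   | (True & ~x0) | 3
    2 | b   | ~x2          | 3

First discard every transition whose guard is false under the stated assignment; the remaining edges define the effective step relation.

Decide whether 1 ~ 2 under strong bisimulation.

Compute ~ classes (split until stable):
  P[0] = {{0,1,2,3,4}}
  P[1] = {{0,2},{1},{3},{4}}
  P[2] = {{0},{1},{2},{3},{4}}
5 equivalence class(es) (converged in 3)
class of 1: {1}; class of 2: {2}

Answer: NOT BISIMILAR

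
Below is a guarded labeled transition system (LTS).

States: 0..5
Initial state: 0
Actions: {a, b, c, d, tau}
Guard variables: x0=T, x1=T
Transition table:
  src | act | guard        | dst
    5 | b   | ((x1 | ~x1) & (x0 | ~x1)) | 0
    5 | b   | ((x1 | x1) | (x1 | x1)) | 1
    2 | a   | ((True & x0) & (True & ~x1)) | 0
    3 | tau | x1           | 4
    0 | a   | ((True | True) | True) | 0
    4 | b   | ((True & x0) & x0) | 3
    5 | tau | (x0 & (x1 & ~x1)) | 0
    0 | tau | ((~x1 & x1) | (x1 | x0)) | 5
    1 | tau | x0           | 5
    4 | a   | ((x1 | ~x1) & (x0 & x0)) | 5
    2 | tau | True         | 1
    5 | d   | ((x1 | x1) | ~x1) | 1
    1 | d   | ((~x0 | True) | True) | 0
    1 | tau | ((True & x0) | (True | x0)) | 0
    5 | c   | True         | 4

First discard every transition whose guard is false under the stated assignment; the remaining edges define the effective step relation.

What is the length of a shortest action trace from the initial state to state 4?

Answer: 2

Working:
BFS to 4:
  L0 = {0}
  L1 = {5}
  L2 = {1,4}
4 enters at depth 2; path tau·c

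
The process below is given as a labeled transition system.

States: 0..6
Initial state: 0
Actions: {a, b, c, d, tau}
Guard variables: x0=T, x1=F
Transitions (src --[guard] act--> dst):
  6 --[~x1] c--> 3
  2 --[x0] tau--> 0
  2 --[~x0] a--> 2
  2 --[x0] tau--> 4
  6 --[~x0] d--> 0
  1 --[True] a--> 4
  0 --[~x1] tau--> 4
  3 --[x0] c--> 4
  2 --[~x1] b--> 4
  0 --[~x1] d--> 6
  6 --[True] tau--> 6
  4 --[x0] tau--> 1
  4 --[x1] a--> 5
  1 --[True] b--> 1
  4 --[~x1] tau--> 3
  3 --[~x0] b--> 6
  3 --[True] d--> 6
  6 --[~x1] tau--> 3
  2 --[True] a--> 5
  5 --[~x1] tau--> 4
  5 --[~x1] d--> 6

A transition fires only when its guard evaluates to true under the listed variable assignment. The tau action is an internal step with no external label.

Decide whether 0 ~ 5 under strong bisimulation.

Bisimulation quotient by refinement:
  round 0: {{0,1,2,3,4,5,6}}
  round 1: {{0,5},{1},{2},{3},{4},{6}}
Fixed point at round 2; 6 class(es).
[0]={0,5}  [5]={0,5}

Answer: BISIMILAR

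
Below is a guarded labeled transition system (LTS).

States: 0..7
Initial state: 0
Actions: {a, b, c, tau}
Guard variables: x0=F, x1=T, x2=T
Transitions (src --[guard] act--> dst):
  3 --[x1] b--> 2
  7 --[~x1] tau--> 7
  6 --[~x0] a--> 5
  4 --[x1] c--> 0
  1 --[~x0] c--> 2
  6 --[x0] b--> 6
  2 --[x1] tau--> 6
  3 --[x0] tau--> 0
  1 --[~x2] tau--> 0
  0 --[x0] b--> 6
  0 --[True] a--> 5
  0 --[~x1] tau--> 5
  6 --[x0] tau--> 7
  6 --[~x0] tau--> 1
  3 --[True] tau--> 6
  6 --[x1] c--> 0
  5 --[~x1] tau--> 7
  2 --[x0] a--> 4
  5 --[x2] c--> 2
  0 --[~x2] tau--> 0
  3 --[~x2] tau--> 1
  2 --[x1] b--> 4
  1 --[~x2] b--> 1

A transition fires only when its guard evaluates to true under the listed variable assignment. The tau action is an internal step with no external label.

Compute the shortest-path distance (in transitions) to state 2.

Layered search for 2:
  depth 0: {0}
  depth 1: {5}
  depth 2: {2}
depth(2)=2, e.g. a·c

Answer: 2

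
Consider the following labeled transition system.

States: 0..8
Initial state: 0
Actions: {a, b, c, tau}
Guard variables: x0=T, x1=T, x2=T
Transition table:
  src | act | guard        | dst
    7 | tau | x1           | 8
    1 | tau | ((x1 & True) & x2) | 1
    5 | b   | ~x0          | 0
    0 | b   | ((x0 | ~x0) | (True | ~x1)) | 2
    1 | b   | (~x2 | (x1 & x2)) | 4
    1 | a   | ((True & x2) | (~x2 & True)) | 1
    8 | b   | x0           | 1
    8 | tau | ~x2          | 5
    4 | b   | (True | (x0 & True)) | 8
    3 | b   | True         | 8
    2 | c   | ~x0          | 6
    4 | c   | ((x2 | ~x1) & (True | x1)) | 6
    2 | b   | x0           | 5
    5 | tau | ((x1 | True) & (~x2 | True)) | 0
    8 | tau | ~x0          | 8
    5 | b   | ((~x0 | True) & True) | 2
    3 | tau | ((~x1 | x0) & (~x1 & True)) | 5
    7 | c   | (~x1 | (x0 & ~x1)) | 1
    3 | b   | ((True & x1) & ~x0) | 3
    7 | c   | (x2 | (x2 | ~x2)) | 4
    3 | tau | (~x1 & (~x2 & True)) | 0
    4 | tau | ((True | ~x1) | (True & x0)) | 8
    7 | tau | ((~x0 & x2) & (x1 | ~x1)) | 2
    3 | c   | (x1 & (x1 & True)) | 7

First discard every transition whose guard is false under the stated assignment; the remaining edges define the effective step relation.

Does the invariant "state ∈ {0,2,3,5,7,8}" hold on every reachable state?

Answer: INVARIANT HOLDS

Trace:
Allowed set {0,2,3,5,7,8}
Reach set: {0,2,5}
  0: ok
  2: ok
  5: ok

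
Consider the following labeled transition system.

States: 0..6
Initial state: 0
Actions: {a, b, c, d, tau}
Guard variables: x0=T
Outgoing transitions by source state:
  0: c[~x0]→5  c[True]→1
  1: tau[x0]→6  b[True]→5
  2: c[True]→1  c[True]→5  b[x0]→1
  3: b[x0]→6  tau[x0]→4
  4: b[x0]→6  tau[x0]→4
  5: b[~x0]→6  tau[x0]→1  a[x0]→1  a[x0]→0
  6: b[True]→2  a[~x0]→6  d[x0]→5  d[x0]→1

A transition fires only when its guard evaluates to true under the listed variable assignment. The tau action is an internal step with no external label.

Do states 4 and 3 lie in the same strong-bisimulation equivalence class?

Compute ~ classes (split until stable):
  round 0: {{0,1,2,3,4,5,6}}
  round 1: {{0},{1,3,4},{2},{5},{6}}
  round 2: {{0},{1},{2},{3,4},{5},{6}}
6 equivalence class(es) (converged in 3)
4∈{3,4}, 3∈{3,4}

Answer: BISIMILAR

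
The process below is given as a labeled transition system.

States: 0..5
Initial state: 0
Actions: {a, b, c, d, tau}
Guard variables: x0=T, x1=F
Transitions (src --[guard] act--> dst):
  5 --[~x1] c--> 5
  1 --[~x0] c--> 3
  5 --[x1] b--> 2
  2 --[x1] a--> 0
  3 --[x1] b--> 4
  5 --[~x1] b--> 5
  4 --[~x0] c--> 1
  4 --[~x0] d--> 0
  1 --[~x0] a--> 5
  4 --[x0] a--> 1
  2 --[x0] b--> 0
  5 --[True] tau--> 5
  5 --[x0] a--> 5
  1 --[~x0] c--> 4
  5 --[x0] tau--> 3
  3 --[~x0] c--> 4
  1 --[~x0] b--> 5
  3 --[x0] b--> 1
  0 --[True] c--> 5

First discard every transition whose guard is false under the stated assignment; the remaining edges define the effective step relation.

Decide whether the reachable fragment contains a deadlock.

Answer: DEADLOCK at state 1

Working:
Reach set: {0,1,3,5}
  0: c→5  [1 exit(s)]
  1: ∅  [deadlock]
  3: b→1  [1 exit(s)]
  5: a→5  b→5  c→5  tau→3  tau→5  [5 exit(s)]
Path to 1: c·tau·b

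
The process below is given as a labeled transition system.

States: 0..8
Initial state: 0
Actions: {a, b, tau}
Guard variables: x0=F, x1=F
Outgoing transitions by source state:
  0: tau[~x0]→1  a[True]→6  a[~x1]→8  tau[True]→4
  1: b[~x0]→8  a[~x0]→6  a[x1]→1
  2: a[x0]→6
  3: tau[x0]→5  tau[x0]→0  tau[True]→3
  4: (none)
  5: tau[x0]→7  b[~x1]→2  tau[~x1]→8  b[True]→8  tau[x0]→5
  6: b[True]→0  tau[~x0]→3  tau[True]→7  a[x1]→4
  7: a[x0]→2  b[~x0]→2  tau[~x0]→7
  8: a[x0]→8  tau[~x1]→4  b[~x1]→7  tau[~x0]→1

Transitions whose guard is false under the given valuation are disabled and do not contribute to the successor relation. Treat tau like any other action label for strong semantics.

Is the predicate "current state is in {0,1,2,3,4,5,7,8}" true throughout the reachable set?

Answer: INVARIANT VIOLATED at state 6

Working:
Allowed set {0,1,2,3,4,5,7,8}
Reach set: {0,1,2,3,4,6,7,8}
  0: ✓
  1: ✓
  2: ✓
  3: ✓
  4: ✓
  6: ✗ unsafe
  7: ✓
  8: ✓
reach 6 via a — violates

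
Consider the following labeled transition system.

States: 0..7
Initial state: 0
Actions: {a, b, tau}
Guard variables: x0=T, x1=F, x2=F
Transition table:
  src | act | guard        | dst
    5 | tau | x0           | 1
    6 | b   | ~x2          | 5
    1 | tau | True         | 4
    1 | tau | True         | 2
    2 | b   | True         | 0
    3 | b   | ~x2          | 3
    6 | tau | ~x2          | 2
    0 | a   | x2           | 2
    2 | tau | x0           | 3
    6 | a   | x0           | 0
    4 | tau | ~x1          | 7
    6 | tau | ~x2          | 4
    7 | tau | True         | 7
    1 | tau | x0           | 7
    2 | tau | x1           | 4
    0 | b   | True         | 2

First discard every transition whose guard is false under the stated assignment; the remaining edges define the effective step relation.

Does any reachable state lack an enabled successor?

Answer: DEADLOCK-FREE

Trace:
Reach set: {0,2,3}
  0: b→2  [1 exit(s)]
  2: b→0  tau→3  [2 exit(s)]
  3: b→3  [1 exit(s)]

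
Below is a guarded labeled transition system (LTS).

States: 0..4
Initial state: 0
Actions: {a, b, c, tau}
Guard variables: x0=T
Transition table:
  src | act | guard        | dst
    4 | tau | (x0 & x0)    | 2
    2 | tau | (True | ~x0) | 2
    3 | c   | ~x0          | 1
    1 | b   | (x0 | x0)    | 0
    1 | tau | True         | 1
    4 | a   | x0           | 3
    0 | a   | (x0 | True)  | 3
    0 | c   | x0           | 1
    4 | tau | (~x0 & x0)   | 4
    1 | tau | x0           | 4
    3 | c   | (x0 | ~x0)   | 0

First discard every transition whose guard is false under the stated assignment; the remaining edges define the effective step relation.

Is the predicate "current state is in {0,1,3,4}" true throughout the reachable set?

Answer: INVARIANT VIOLATED at state 2

Analysis:
Safe = {0,1,3,4}
Reachable = {0,1,2,3,4}
  0: safe
  1: safe
  2: outside
  3: safe
  4: safe
reach 2 via c·tau·tau — violates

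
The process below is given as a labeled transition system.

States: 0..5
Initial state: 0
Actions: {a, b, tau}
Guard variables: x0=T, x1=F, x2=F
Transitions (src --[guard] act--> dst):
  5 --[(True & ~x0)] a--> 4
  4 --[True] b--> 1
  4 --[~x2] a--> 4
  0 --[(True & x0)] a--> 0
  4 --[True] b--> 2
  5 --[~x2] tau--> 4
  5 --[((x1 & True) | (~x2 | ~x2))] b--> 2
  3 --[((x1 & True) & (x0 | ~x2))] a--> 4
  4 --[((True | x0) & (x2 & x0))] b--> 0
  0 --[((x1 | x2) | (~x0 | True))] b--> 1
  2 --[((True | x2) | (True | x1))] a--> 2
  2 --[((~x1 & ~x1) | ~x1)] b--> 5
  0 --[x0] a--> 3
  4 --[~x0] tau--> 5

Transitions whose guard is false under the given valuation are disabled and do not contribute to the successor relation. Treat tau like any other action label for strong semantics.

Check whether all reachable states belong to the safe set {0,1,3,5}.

Safe = {0,1,3,5}
R = {0,1,3}
  0: safe
  1: safe
  3: safe

Answer: INVARIANT HOLDS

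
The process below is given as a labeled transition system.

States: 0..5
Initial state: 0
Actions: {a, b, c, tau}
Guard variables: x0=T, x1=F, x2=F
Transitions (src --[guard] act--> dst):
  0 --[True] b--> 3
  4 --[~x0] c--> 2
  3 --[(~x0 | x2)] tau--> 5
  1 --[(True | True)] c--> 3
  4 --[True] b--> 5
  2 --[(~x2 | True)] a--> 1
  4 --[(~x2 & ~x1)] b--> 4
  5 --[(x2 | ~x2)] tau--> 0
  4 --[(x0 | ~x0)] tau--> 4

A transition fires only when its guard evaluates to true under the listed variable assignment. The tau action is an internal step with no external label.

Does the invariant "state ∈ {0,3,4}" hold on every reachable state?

Inv-set: {0,3,4}
Reach set: {0,3}
  0: ✓
  3: ✓

Answer: INVARIANT HOLDS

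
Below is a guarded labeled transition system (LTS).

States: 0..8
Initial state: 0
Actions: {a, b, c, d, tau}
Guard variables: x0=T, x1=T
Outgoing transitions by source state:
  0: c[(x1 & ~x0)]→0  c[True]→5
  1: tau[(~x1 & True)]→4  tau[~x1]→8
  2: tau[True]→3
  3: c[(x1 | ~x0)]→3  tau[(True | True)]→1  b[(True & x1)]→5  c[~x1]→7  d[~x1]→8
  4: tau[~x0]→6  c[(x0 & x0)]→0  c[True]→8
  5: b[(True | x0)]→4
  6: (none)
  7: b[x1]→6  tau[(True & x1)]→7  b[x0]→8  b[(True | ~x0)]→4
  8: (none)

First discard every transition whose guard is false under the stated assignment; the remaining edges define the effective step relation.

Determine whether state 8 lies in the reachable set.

Answer: REACHABLE

Analysis:
After dropping false guards: 12 live edges.
depth 0: {0}
depth 1: {5}  now seen {0,5}
depth 2: {4}  now seen {0,4,5}
depth 3: {8}  now seen {0,4,5,8}
Reachable = {0,4,5,8}
trace reaching 8: c·b·c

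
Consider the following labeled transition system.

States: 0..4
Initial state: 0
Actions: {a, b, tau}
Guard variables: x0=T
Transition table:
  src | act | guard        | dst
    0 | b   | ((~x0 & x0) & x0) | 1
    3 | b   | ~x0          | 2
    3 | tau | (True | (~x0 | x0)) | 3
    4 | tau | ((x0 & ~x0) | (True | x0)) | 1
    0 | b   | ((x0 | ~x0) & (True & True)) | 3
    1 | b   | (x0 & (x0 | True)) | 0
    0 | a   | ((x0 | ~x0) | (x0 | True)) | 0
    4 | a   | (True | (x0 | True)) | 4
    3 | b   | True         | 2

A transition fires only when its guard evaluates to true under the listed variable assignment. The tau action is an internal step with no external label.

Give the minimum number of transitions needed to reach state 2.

Answer: 2

Working:
BFS to 2:
  L0 = {0}
  L1 = {3}
  L2 = {2}
2 enters at depth 2; path b·b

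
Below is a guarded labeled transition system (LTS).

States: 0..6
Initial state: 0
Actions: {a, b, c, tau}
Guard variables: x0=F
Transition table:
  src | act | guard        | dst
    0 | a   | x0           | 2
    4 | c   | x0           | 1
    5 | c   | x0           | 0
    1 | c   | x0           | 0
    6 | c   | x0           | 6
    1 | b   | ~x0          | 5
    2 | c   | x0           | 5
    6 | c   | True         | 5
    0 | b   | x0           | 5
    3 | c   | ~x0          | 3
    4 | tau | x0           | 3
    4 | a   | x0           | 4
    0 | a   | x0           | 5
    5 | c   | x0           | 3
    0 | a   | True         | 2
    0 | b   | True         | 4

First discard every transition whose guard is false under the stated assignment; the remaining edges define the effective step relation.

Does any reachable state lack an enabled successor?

R = {0,2,4}
  0: a→2  b→4  [2 out]
  2: ∅  [no exit]
  4: ∅  [no exit]
trace reaching 2: a

Answer: DEADLOCK at state 2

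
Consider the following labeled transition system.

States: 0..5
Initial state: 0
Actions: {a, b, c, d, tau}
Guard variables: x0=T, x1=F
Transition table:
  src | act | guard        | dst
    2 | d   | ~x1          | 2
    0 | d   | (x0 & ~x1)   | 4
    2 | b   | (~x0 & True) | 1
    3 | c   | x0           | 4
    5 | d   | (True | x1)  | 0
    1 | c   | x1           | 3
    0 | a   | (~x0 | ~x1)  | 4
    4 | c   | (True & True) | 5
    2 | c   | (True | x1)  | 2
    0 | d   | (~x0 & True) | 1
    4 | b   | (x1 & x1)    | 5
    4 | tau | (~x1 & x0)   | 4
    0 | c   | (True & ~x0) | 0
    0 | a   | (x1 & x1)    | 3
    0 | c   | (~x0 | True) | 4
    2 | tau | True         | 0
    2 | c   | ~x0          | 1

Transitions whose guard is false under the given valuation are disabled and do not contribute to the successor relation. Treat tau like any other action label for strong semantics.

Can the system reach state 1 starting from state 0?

Guard filter leaves 10 enabled edge(s).
depth 0: {0}
depth 1: {4}  cumulative {0,4}
depth 2: {5}  cumulative {0,4,5}
Reach set: {0,4,5}

Answer: UNREACHABLE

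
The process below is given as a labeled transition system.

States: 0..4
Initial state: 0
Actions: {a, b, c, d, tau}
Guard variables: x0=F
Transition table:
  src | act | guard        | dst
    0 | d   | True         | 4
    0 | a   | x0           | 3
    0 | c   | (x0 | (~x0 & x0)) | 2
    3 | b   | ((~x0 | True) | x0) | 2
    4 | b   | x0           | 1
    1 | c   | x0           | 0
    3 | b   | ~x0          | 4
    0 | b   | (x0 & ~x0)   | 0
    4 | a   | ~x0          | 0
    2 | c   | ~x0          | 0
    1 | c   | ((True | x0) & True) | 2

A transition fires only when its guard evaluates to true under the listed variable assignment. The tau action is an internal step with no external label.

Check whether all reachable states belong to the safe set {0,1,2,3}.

Answer: INVARIANT VIOLATED at state 4

Analysis:
Inv-set: {0,1,2,3}
R = {0,4}
  0: ✓
  4: outside
counterexample path to 4: d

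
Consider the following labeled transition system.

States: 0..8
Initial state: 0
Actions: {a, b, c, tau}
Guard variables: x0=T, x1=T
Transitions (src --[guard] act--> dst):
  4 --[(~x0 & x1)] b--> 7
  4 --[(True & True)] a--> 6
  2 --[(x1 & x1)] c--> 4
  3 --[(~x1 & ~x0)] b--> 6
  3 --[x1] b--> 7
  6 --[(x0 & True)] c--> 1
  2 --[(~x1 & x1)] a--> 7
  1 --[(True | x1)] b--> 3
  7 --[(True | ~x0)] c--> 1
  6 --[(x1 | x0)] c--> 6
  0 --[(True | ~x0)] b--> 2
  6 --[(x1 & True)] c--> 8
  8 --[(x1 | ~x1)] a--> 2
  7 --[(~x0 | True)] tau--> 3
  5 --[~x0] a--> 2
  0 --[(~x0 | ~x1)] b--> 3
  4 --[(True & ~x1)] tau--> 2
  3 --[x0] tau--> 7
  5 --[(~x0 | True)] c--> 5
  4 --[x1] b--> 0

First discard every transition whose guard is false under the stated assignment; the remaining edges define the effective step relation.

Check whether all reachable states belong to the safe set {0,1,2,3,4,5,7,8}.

Answer: INVARIANT VIOLATED at state 6

Working:
Allowed set {0,1,2,3,4,5,7,8}
Reachable = {0,1,2,3,4,6,7,8}
  0: safe
  1: safe
  2: safe
  3: safe
  4: safe
  6: VIOLATES
  7: safe
  8: safe
reach 6 via b·c·a — violates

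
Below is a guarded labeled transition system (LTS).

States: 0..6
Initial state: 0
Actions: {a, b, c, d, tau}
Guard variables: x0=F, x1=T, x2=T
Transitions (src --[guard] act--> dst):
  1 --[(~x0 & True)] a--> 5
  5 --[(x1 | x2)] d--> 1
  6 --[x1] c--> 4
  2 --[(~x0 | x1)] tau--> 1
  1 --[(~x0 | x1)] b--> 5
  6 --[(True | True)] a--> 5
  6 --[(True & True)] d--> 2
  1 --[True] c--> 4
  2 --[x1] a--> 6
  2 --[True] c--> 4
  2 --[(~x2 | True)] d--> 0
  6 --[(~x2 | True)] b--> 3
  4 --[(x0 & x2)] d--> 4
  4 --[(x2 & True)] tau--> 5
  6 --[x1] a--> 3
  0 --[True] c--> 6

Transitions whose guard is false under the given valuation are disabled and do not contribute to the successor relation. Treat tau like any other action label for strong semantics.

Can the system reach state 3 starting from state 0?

Answer: REACHABLE

Working:
Guard filter leaves 15 enabled edge(s).
Layer 0: {0}
Layer 1: {6}  total {0,6}
Layer 2: {2,3,4,5}  total {0,2,3,4,5,6}
Layer 3: {1}  total {0,1,2,3,4,5,6}
Reachable = {0,1,2,3,4,5,6}
Path to 3: c·a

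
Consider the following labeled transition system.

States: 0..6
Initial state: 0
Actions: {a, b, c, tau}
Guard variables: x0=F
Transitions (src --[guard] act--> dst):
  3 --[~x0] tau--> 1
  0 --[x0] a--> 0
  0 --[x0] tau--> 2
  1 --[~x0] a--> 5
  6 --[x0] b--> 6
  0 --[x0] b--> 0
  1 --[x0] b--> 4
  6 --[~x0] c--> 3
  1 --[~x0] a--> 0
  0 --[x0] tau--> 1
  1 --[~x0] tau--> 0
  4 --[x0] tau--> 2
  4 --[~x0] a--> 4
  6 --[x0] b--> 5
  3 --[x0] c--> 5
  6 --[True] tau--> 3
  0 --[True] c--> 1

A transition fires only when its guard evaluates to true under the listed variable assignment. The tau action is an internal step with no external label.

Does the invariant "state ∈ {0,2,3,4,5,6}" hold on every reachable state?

Answer: INVARIANT VIOLATED at state 1

Analysis:
Inv-set: {0,2,3,4,5,6}
Reach set: {0,1,5}
  0: ✓
  1: ✗ unsafe
  5: ✓
witness against invariant: c → 1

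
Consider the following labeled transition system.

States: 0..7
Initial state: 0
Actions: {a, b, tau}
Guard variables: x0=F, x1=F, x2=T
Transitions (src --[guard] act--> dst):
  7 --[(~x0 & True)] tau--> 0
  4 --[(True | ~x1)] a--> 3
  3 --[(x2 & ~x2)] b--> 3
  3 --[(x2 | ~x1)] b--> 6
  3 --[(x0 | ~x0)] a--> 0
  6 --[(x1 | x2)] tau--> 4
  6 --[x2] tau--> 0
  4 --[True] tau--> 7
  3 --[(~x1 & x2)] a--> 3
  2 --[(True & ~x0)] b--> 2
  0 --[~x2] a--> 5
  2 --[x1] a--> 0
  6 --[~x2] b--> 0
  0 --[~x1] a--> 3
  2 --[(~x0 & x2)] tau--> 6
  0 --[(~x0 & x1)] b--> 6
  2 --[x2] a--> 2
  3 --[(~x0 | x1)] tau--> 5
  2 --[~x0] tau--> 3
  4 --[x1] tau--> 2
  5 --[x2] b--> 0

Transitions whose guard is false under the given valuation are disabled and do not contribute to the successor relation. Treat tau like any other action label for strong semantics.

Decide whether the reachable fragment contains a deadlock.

Reachable = {0,3,4,5,6,7}
  0: a→3  [1 exit(s)]
  3: a→0  a→3  b→6  tau→5  [4 exit(s)]
  4: a→3  tau→7  [2 exit(s)]
  5: b→0  [1 exit(s)]
  6: tau→0  tau→4  [2 exit(s)]
  7: tau→0  [1 exit(s)]

Answer: DEADLOCK-FREE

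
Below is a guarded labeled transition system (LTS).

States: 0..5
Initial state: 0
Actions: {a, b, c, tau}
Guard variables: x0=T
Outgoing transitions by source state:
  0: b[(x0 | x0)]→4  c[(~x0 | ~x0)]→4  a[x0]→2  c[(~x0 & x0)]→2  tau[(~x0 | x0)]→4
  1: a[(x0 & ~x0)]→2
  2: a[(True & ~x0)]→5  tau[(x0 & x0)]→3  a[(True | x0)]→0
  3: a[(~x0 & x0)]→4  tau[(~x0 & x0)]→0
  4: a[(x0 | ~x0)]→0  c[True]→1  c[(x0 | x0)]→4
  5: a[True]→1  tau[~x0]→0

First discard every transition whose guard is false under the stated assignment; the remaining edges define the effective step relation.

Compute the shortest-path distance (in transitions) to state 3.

Breadth-first toward 3:
  depth 0: {0}
  depth 1: {2,4}
  depth 2: {1,3}
first hit 3 at d=2 via a·tau

Answer: 2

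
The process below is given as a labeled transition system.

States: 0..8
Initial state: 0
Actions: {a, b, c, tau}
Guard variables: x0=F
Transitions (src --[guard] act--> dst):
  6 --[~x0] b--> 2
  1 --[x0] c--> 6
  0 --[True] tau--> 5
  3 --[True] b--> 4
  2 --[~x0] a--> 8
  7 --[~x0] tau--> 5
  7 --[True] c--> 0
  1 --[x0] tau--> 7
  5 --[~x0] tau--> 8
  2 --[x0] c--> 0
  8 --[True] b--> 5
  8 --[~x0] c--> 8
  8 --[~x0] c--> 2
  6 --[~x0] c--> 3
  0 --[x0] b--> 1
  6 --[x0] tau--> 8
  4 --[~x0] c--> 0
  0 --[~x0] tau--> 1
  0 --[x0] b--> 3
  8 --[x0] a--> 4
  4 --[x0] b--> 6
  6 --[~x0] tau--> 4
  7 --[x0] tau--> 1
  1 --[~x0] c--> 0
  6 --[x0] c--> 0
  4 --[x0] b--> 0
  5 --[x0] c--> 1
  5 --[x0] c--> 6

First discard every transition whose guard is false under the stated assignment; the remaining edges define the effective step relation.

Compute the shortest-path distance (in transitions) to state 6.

Answer: UNREACHABLE

Analysis:
Layered search for 6:
  Layer 0: {0}
  Layer 1: {1,5}
  Layer 2: {8}
  Layer 3: {2}
6 never appears.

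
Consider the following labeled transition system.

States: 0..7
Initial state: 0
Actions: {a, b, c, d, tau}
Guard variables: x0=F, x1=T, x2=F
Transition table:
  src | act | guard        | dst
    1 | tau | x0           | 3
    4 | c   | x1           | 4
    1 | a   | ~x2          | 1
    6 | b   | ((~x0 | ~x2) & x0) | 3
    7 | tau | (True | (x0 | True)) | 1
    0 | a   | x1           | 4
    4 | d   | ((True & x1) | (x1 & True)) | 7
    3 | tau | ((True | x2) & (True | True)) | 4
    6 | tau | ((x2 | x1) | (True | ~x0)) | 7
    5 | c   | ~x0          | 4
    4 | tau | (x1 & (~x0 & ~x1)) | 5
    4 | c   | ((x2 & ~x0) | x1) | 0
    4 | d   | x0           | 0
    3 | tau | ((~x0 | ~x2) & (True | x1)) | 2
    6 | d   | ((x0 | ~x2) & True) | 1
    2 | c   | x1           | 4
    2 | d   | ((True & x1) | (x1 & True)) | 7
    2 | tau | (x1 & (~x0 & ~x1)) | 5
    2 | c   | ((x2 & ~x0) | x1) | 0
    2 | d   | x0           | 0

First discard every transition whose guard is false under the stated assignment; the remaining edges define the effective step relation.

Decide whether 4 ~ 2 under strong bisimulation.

Bisimulation quotient by refinement:
  π0 = {{0,1,2,3,4,5,6,7}}
  π1 = {{0,1},{2,4},{3,7},{5},{6}}
  π2 = {{0},{1},{2,4},{3},{5},{6},{7}}
stable after 3 split(s): 7 block(s)
4∈{2,4}, 2∈{2,4}

Answer: BISIMILAR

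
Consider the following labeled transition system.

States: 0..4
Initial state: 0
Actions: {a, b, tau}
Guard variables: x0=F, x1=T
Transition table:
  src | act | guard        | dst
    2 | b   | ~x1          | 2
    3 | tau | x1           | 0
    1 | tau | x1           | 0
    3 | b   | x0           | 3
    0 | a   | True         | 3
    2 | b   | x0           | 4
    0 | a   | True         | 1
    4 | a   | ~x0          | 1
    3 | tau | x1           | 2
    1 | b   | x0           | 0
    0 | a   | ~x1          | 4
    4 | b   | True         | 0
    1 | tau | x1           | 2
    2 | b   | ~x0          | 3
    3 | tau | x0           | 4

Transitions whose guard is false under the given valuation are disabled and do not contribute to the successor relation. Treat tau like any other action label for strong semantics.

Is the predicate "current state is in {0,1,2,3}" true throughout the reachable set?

Answer: INVARIANT HOLDS

Trace:
Allowed set {0,1,2,3}
Reachable = {0,1,2,3}
  0: ✓
  1: ✓
  2: ✓
  3: ✓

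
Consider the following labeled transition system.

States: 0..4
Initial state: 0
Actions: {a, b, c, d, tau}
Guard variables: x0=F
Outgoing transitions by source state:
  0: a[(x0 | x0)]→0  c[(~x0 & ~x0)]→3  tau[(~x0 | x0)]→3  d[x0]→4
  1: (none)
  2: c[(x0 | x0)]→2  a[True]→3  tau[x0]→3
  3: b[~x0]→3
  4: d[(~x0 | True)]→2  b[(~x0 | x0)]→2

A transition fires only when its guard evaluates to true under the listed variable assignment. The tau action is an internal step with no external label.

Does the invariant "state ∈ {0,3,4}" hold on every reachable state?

Safe = {0,3,4}
Reach set: {0,3}
  0: ✓
  3: ✓

Answer: INVARIANT HOLDS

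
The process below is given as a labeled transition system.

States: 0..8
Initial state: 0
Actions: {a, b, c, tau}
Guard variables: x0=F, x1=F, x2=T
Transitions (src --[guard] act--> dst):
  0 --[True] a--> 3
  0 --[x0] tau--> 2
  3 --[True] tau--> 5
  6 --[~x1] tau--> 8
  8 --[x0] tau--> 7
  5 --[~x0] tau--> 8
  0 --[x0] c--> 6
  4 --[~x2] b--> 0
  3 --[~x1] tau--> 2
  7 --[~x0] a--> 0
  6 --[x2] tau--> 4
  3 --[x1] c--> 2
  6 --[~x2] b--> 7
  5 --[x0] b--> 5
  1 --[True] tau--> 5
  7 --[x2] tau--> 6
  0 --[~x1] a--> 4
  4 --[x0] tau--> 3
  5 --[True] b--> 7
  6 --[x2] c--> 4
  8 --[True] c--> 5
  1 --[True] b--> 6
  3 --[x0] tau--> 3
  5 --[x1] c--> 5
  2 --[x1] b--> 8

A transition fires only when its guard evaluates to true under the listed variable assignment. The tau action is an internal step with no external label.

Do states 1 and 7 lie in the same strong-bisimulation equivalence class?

Answer: NOT BISIMILAR

Trace:
Refine partition for ~:
  P[0] = {{0,1,2,3,4,5,6,7,8}}
  P[1] = {{0},{1,5},{2,4},{3},{6},{7},{8}}
  P[2] = {{0},{1},{2,4},{3},{5},{6},{7},{8}}
Fixed point at round 3; 8 class(es).
[1]={1}  [7]={7}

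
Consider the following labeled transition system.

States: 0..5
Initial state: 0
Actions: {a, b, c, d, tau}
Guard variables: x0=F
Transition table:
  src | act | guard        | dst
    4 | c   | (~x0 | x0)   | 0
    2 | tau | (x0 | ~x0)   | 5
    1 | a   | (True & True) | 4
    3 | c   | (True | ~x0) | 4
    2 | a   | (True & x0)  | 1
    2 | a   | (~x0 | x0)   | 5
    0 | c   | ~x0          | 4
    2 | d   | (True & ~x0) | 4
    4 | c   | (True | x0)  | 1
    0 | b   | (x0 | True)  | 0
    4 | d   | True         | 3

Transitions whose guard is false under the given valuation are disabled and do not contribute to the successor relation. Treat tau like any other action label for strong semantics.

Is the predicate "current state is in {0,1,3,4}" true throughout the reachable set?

Safe = {0,1,3,4}
Reachable = {0,1,3,4}
  0: ✓
  1: ✓
  3: ✓
  4: ✓

Answer: INVARIANT HOLDS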